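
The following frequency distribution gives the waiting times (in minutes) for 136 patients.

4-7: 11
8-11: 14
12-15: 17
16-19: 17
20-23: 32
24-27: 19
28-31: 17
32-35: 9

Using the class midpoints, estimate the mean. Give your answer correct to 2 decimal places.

19.82

Midpoints: 5.5, 9.5, 13.5, 17.5, 21.5, 25.5, 29.5, 33.5
Σfm = 11×5.5 + 14×9.5 + 17×13.5 + 17×17.5 + 32×21.5 + 19×25.5 + 17×29.5 + 9×33.5 = 2696
n = Σf = 136
Mean = 2696 / 136 = 19.8235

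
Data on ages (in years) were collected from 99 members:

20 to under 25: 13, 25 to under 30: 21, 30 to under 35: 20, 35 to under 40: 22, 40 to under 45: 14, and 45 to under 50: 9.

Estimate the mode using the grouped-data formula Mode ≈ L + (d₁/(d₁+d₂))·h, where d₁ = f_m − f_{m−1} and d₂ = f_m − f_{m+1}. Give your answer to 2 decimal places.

Modal class: 35 to under 40 (highest frequency 22).
d₁ = 22 − 20 = 2, d₂ = 22 − 14 = 8
Mode ≈ 35 + (2/(2+8)) × 5 = 35 + 1.0000 = 36.0000

36.00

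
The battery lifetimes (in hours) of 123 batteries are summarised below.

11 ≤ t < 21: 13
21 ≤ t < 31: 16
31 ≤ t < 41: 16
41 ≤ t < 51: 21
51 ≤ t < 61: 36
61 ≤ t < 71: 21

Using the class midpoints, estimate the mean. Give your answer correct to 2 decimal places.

45.27

Midpoints: 16, 26, 36, 46, 56, 66
Σfm = 13×16 + 16×26 + 16×36 + 21×46 + 36×56 + 21×66 = 5568
n = Σf = 123
Mean = 5568 / 123 = 45.2683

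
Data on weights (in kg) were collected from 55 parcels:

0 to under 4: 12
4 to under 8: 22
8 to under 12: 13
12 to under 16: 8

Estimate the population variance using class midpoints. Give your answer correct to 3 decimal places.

15.053

Midpoints: 2, 6, 10, 14
n = 55, Σfm = 398, mean = 7.2364
Σfm² = 3708
Σf(m − x̄)² = Σfm² − (Σfm)²/n = 3708 − 398²/55 = 827.9273
Population variance = 827.9273 / 55 = 15.0532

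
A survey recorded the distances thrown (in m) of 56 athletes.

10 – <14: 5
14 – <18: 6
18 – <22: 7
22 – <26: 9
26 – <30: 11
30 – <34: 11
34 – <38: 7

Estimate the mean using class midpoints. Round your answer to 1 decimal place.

Midpoints: 12, 16, 20, 24, 28, 32, 36
Σfm = 5×12 + 6×16 + 7×20 + 9×24 + 11×28 + 11×32 + 7×36 = 1424
n = Σf = 56
Mean = 1424 / 56 = 25.4286

25.4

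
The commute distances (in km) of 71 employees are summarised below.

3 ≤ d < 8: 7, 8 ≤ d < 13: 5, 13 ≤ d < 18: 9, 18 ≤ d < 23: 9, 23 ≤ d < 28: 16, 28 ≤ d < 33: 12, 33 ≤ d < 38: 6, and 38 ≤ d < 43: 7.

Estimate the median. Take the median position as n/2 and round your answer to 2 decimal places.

Cumulative frequencies: 7, 12, 21, 30, 46, 58, 64, 71
n = 71; position = n/2 = 35.5.
This falls in the class 23 ≤ d < 28: L = 23, F = 30, f = 16, h = 5.
Median ≈ 23 + ((35.5 − 30) / 16) × 5 = 24.7188

24.72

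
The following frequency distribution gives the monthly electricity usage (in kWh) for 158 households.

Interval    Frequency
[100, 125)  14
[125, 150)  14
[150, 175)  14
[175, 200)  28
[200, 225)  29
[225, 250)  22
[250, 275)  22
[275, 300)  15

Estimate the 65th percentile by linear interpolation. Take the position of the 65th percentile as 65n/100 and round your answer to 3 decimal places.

229.205

Cumulative frequencies: 14, 28, 42, 70, 99, 121, 143, 158
n = 158; position = 65n/100 = 102.7.
This falls in the class [225, 250): L = 225, F = 99, f = 22, h = 25.
65th percentile ≈ 225 + ((102.7 − 99) / 22) × 25 = 229.2045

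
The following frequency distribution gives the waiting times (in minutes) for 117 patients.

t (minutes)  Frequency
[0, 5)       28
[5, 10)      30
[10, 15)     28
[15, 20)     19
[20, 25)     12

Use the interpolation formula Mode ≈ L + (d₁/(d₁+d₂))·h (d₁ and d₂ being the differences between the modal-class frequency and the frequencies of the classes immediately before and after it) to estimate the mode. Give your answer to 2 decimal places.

7.50

Modal class: [5, 10) (highest frequency 30).
d₁ = 30 − 28 = 2, d₂ = 30 − 28 = 2
Mode ≈ 5 + (2/(2+2)) × 5 = 5 + 2.5000 = 7.5000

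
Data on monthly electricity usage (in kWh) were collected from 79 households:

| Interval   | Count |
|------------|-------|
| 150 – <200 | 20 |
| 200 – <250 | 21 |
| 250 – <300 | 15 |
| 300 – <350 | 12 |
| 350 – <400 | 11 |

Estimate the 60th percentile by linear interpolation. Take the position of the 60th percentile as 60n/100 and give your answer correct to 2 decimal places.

271.33

Cumulative frequencies: 20, 41, 56, 68, 79
n = 79; position = 60n/100 = 47.4.
This falls in the class 250 – <300: L = 250, F = 41, f = 15, h = 50.
60th percentile ≈ 250 + ((47.4 − 41) / 15) × 50 = 271.3333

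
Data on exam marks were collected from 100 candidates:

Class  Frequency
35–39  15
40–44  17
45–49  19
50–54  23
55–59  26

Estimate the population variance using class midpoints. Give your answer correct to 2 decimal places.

Midpoints: 37, 42, 47, 52, 57
n = 100, Σfm = 4840, mean = 48.4000
Σfm² = 239160
Σf(m − x̄)² = Σfm² − (Σfm)²/n = 239160 − 4840²/100 = 4904.0000
Population variance = 4904.0000 / 100 = 49.0400

49.04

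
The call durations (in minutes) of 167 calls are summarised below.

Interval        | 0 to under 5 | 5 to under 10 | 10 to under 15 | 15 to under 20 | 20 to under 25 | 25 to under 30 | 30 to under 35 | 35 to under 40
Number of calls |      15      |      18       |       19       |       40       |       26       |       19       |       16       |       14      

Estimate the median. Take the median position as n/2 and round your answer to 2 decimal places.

Cumulative frequencies: 15, 33, 52, 92, 118, 137, 153, 167
n = 167; position = n/2 = 83.5.
This falls in the class 15 to under 20: L = 15, F = 52, f = 40, h = 5.
Median ≈ 15 + ((83.5 − 52) / 40) × 5 = 18.9375

18.94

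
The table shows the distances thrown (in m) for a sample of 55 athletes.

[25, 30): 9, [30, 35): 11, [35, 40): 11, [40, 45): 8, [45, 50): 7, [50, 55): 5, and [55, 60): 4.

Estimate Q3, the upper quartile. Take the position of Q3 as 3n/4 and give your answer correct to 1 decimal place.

Cumulative frequencies: 9, 20, 31, 39, 46, 51, 55
n = 55; position = 3n/4 = 41.25.
This falls in the class [45, 50): L = 45, F = 39, f = 7, h = 5.
Upper quartile ≈ 45 + ((41.25 − 39) / 7) × 5 = 46.6071

46.6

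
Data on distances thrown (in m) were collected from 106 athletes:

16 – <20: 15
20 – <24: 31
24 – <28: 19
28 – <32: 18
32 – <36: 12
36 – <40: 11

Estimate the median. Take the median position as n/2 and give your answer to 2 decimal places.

25.47

Cumulative frequencies: 15, 46, 65, 83, 95, 106
n = 106; position = n/2 = 53.
This falls in the class 24 – <28: L = 24, F = 46, f = 19, h = 4.
Median ≈ 24 + ((53 − 46) / 19) × 4 = 25.4737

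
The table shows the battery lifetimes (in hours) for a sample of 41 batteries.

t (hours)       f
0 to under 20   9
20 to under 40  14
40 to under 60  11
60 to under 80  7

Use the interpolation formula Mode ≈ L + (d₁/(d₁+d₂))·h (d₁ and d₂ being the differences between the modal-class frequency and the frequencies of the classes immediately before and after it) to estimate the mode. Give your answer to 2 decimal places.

Modal class: 20 to under 40 (highest frequency 14).
d₁ = 14 − 9 = 5, d₂ = 14 − 11 = 3
Mode ≈ 20 + (5/(5+3)) × 20 = 20 + 12.5000 = 32.5000

32.50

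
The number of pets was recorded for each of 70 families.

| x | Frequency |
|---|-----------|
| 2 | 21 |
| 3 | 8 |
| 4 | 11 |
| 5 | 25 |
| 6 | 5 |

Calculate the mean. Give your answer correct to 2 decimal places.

3.79

Values: 2, 3, 4, 5, 6
Σfx = 21×2 + 8×3 + 11×4 + 25×5 + 5×6 = 265
n = Σf = 70
Mean = 265 / 70 = 3.7857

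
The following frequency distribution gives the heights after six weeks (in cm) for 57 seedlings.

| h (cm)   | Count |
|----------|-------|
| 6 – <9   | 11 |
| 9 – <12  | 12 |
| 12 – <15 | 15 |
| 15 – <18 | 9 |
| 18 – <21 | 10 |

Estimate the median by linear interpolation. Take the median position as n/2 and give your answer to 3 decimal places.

13.100

Cumulative frequencies: 11, 23, 38, 47, 57
n = 57; position = n/2 = 28.5.
This falls in the class 12 – <15: L = 12, F = 23, f = 15, h = 3.
Median ≈ 12 + ((28.5 − 23) / 15) × 3 = 13.1000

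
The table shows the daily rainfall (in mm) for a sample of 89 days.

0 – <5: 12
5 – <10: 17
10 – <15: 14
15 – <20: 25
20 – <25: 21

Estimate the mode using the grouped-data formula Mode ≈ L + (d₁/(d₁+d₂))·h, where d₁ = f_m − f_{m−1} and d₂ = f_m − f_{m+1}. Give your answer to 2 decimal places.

Modal class: 15 – <20 (highest frequency 25).
d₁ = 25 − 14 = 11, d₂ = 25 − 21 = 4
Mode ≈ 15 + (11/(11+4)) × 5 = 15 + 3.6667 = 18.6667

18.67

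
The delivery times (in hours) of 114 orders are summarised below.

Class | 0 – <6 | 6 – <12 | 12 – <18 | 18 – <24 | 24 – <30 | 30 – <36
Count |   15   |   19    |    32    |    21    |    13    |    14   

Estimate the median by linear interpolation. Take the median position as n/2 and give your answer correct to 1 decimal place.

16.3

Cumulative frequencies: 15, 34, 66, 87, 100, 114
n = 114; position = n/2 = 57.
This falls in the class 12 – <18: L = 12, F = 34, f = 32, h = 6.
Median ≈ 12 + ((57 − 34) / 32) × 6 = 16.3125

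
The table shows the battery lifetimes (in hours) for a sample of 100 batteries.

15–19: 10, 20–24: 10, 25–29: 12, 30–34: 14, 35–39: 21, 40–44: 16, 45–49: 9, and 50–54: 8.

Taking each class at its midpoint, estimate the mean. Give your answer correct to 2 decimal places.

Midpoints: 17, 22, 27, 32, 37, 42, 47, 52
Σfm = 10×17 + 10×22 + 12×27 + 14×32 + 21×37 + 16×42 + 9×47 + 8×52 = 3450
n = Σf = 100
Mean = 3450 / 100 = 34.5000

34.50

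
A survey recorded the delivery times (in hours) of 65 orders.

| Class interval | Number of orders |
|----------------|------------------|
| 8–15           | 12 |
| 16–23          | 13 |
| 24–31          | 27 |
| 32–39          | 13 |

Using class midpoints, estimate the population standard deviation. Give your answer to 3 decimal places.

Midpoints: 11.5, 19.5, 27.5, 35.5
n = 65, Σfm = 1595.5, mean = 24.5462
Σfm² = 43332.25
Σf(m − x̄)² = Σfm² − (Σfm)²/n = 43332.25 − 1595.5²/65 = 4168.8615
Population variance = 4168.8615 / 65 = 64.1363
Standard deviation = √64.1363 = 8.0085

8.009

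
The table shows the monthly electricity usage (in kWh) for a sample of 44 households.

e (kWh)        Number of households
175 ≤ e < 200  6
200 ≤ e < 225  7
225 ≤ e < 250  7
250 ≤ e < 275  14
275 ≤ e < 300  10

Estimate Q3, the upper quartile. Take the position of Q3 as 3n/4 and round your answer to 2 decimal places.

273.21

Cumulative frequencies: 6, 13, 20, 34, 44
n = 44; position = 3n/4 = 33.
This falls in the class 250 ≤ e < 275: L = 250, F = 20, f = 14, h = 25.
Upper quartile ≈ 250 + ((33 − 20) / 14) × 25 = 273.2143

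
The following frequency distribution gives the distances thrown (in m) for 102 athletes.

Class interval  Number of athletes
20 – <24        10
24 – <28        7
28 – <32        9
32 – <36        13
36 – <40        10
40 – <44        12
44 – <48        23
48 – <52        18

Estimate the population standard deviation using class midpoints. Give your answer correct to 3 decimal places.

9.153

Midpoints: 22, 26, 30, 34, 38, 42, 46, 50
n = 102, Σfm = 3956, mean = 38.7843
Σfm² = 161976
Σf(m − x̄)² = Σfm² − (Σfm)²/n = 161976 − 3956²/102 = 8545.2549
Population variance = 8545.2549 / 102 = 83.7770
Standard deviation = √83.7770 = 9.1530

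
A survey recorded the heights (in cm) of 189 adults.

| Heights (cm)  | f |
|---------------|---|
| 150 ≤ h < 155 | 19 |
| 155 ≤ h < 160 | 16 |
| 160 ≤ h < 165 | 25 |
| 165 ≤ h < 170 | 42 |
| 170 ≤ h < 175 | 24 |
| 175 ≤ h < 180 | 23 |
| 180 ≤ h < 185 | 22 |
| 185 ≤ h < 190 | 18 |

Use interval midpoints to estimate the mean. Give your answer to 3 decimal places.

169.987

Midpoints: 152.5, 157.5, 162.5, 167.5, 172.5, 177.5, 182.5, 187.5
Σfm = 19×152.5 + 16×157.5 + 25×162.5 + 42×167.5 + 24×172.5 + 23×177.5 + 22×182.5 + 18×187.5 = 32127.5
n = Σf = 189
Mean = 32127.5 / 189 = 169.9868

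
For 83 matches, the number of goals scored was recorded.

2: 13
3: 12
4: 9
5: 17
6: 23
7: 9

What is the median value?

Cumulative frequencies: 13, 25, 34, 51, 74, 83
n = 83, so the median is the value in position (n+1)/2 = 42.
Position 42 falls at value 5.

5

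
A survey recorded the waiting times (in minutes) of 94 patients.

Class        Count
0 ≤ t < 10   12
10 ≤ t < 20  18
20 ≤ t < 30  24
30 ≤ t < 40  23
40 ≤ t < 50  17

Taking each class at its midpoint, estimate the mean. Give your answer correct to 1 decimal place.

Midpoints: 5, 15, 25, 35, 45
Σfm = 12×5 + 18×15 + 24×25 + 23×35 + 17×45 = 2500
n = Σf = 94
Mean = 2500 / 94 = 26.5957

26.6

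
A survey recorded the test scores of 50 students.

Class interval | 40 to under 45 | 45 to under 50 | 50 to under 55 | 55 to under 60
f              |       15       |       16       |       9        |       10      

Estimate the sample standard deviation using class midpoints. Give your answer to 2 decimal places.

Midpoints: 42.5, 47.5, 52.5, 57.5
n = 50, Σfm = 2445, mean = 48.9000
Σfm² = 121062.5
Σf(m − x̄)² = Σfm² − (Σfm)²/n = 121062.5 − 2445²/50 = 1502.0000
Sample variance = 1502.0000 / 49 = 30.6531
Standard deviation = √30.6531 = 5.5365

5.54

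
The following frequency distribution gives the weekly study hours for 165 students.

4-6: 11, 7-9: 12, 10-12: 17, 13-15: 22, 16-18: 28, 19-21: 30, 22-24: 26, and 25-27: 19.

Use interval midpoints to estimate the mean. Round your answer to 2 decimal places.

Midpoints: 5, 8, 11, 14, 17, 20, 23, 26
Σfm = 11×5 + 12×8 + 17×11 + 22×14 + 28×17 + 30×20 + 26×23 + 19×26 = 2814
n = Σf = 165
Mean = 2814 / 165 = 17.0545

17.05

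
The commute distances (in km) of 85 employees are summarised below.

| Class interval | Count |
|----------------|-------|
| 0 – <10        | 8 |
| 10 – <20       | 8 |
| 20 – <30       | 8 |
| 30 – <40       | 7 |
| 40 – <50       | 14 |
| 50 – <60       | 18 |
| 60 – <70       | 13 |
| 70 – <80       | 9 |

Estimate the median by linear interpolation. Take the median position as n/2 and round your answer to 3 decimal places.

Cumulative frequencies: 8, 16, 24, 31, 45, 63, 76, 85
n = 85; position = n/2 = 42.5.
This falls in the class 40 – <50: L = 40, F = 31, f = 14, h = 10.
Median ≈ 40 + ((42.5 − 31) / 14) × 10 = 48.2143

48.214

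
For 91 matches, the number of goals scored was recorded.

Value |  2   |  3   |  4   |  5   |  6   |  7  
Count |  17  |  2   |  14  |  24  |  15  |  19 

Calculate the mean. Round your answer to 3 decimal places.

Values: 2, 3, 4, 5, 6, 7
Σfx = 17×2 + 2×3 + 14×4 + 24×5 + 15×6 + 19×7 = 439
n = Σf = 91
Mean = 439 / 91 = 4.8242

4.824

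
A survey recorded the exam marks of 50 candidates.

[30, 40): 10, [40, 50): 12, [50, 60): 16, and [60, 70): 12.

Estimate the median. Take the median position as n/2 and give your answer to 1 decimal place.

51.9

Cumulative frequencies: 10, 22, 38, 50
n = 50; position = n/2 = 25.
This falls in the class [50, 60): L = 50, F = 22, f = 16, h = 10.
Median ≈ 50 + ((25 − 22) / 16) × 10 = 51.8750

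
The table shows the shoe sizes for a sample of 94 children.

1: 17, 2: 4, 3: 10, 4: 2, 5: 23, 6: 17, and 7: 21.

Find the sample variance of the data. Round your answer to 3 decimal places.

4.638

Values: 1, 2, 3, 4, 5, 6, 7
n = 94, Σfx = 427, mean = 4.5426
Σfx² = 2371
Σf(x − x̄)² = Σfx² − (Σfx)²/n = 2371 − 427²/94 = 431.3298
Sample variance = 431.3298 / 93 = 4.6380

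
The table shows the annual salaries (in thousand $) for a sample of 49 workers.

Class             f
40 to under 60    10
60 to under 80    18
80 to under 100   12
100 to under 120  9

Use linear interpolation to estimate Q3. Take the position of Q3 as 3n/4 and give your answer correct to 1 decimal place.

94.6

Cumulative frequencies: 10, 28, 40, 49
n = 49; position = 3n/4 = 36.75.
This falls in the class 80 to under 100: L = 80, F = 28, f = 12, h = 20.
Upper quartile ≈ 80 + ((36.75 − 28) / 12) × 20 = 94.5833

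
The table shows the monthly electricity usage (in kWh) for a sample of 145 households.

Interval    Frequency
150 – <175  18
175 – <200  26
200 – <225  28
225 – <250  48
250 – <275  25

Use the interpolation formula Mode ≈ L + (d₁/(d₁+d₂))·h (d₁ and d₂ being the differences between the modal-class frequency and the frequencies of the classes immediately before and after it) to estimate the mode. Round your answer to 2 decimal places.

Modal class: 225 – <250 (highest frequency 48).
d₁ = 48 − 28 = 20, d₂ = 48 − 25 = 23
Mode ≈ 225 + (20/(20+23)) × 25 = 225 + 11.6279 = 236.6279

236.63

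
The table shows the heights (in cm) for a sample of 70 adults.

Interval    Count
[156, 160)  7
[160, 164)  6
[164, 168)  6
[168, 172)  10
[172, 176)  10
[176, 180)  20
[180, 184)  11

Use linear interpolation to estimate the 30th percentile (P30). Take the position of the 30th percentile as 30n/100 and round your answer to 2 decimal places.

Cumulative frequencies: 7, 13, 19, 29, 39, 59, 70
n = 70; position = 30n/100 = 21.
This falls in the class [168, 172): L = 168, F = 19, f = 10, h = 4.
30th percentile ≈ 168 + ((21 − 19) / 10) × 4 = 168.8000

168.80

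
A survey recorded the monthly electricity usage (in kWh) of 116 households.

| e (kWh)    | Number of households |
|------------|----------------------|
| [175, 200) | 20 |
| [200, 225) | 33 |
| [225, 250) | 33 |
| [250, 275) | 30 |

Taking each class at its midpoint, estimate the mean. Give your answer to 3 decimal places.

228.233

Midpoints: 187.5, 212.5, 237.5, 262.5
Σfm = 20×187.5 + 33×212.5 + 33×237.5 + 30×262.5 = 26475
n = Σf = 116
Mean = 26475 / 116 = 228.2328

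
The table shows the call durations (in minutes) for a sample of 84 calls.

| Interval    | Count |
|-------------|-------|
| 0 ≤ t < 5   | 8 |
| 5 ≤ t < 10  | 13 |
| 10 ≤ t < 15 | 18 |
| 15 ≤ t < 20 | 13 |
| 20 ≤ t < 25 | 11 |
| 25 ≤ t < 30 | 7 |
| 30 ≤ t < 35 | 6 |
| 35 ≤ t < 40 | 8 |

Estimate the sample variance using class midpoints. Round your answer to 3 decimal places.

109.162

Midpoints: 2.5, 7.5, 12.5, 17.5, 22.5, 27.5, 32.5, 37.5
n = 84, Σfm = 1505, mean = 17.9167
Σfm² = 36025
Σf(m − x̄)² = Σfm² − (Σfm)²/n = 36025 − 1505²/84 = 9060.4167
Sample variance = 9060.4167 / 83 = 109.1616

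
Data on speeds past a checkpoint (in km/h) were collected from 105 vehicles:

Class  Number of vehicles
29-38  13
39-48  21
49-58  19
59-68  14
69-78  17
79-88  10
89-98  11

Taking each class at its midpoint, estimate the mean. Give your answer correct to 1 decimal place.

60.6

Midpoints: 33.5, 43.5, 53.5, 63.5, 73.5, 83.5, 93.5
Σfm = 13×33.5 + 21×43.5 + 19×53.5 + 14×63.5 + 17×73.5 + 10×83.5 + 11×93.5 = 6367.5
n = Σf = 105
Mean = 6367.5 / 105 = 60.6429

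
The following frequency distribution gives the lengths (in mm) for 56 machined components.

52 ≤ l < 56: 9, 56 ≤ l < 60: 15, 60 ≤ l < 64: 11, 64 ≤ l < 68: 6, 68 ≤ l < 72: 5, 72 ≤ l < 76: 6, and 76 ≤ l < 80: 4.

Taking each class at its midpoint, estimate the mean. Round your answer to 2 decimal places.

Midpoints: 54, 58, 62, 66, 70, 74, 78
Σfm = 9×54 + 15×58 + 11×62 + 6×66 + 5×70 + 6×74 + 4×78 = 3540
n = Σf = 56
Mean = 3540 / 56 = 63.2143

63.21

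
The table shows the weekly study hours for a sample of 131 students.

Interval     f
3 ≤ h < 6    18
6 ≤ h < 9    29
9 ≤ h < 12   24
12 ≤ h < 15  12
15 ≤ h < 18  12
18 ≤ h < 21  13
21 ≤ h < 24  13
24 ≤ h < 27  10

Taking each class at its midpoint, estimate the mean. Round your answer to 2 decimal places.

Midpoints: 4.5, 7.5, 10.5, 13.5, 16.5, 19.5, 22.5, 25.5
Σfm = 18×4.5 + 29×7.5 + 24×10.5 + 12×13.5 + 12×16.5 + 13×19.5 + 13×22.5 + 10×25.5 = 1711.5
n = Σf = 131
Mean = 1711.5 / 131 = 13.0649

13.06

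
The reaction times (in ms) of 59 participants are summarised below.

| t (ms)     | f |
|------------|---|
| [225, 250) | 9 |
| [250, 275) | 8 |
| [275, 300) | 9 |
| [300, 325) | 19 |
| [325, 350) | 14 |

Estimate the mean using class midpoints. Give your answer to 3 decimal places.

Midpoints: 237.5, 262.5, 287.5, 312.5, 337.5
Σfm = 9×237.5 + 8×262.5 + 9×287.5 + 19×312.5 + 14×337.5 = 17487.5
n = Σf = 59
Mean = 17487.5 / 59 = 296.3983

296.398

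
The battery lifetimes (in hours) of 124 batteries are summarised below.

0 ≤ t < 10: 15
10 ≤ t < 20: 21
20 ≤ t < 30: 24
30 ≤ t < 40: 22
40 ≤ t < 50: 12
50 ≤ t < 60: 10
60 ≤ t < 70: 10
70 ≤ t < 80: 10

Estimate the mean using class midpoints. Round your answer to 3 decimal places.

34.274

Midpoints: 5, 15, 25, 35, 45, 55, 65, 75
Σfm = 15×5 + 21×15 + 24×25 + 22×35 + 12×45 + 10×55 + 10×65 + 10×75 = 4250
n = Σf = 124
Mean = 4250 / 124 = 34.2742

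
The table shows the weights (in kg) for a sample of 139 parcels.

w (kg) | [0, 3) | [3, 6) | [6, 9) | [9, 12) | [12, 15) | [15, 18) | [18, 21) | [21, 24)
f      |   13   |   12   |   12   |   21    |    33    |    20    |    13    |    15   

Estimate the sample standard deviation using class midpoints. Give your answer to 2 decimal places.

Midpoints: 1.5, 4.5, 7.5, 10.5, 13.5, 16.5, 19.5, 22.5
n = 139, Σfm = 1750.5, mean = 12.5935
Σfm² = 27258.75
Σf(m − x̄)² = Σfm² − (Σfm)²/n = 27258.75 − 1750.5²/139 = 5213.7842
Sample variance = 5213.7842 / 138 = 37.7810
Standard deviation = √37.7810 = 6.1466

6.15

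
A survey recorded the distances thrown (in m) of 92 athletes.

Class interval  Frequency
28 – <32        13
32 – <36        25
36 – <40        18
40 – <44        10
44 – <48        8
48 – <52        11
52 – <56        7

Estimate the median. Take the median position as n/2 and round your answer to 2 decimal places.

37.78

Cumulative frequencies: 13, 38, 56, 66, 74, 85, 92
n = 92; position = n/2 = 46.
This falls in the class 36 – <40: L = 36, F = 38, f = 18, h = 4.
Median ≈ 36 + ((46 − 38) / 18) × 4 = 37.7778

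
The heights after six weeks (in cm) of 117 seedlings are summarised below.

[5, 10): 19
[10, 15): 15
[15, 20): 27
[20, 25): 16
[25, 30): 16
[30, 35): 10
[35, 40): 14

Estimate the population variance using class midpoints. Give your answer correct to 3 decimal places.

Midpoints: 7.5, 12.5, 17.5, 22.5, 27.5, 32.5, 37.5
n = 117, Σfm = 2452.5, mean = 20.9615
Σfm² = 62131.25
Σf(m − x̄)² = Σfm² − (Σfm)²/n = 62131.25 − 2452.5²/117 = 10723.0769
Population variance = 10723.0769 / 117 = 91.6502

91.650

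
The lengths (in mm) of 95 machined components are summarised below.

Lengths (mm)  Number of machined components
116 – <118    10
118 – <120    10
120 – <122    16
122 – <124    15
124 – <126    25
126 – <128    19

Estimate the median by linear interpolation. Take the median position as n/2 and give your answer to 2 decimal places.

Cumulative frequencies: 10, 20, 36, 51, 76, 95
n = 95; position = n/2 = 47.5.
This falls in the class 122 – <124: L = 122, F = 36, f = 15, h = 2.
Median ≈ 122 + ((47.5 − 36) / 15) × 2 = 123.5333

123.53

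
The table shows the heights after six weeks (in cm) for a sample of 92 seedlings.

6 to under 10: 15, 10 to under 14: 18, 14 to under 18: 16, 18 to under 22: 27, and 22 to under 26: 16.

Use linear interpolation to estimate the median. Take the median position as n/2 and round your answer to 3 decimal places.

17.250

Cumulative frequencies: 15, 33, 49, 76, 92
n = 92; position = n/2 = 46.
This falls in the class 14 to under 18: L = 14, F = 33, f = 16, h = 4.
Median ≈ 14 + ((46 − 33) / 16) × 4 = 17.2500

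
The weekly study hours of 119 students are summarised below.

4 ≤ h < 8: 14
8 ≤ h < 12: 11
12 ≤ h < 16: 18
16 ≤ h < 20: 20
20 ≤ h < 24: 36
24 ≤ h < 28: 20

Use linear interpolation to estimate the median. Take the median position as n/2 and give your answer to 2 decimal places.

Cumulative frequencies: 14, 25, 43, 63, 99, 119
n = 119; position = n/2 = 59.5.
This falls in the class 16 ≤ h < 20: L = 16, F = 43, f = 20, h = 4.
Median ≈ 16 + ((59.5 − 43) / 20) × 4 = 19.3000

19.30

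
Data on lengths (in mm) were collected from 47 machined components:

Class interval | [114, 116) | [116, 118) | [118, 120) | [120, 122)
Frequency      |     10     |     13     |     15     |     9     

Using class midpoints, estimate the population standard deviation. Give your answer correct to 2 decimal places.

2.06

Midpoints: 115, 117, 119, 121
n = 47, Σfm = 5545, mean = 117.9787
Σfm² = 654391
Σf(m − x̄)² = Σfm² − (Σfm)²/n = 654391 − 5545²/47 = 198.9787
Population variance = 198.9787 / 47 = 4.2336
Standard deviation = √4.2336 = 2.0576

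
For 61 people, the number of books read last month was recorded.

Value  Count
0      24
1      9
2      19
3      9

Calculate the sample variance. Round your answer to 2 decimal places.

1.27

Values: 0, 1, 2, 3
n = 61, Σfx = 74, mean = 1.2131
Σfx² = 166
Σf(x − x̄)² = Σfx² − (Σfx)²/n = 166 − 74²/61 = 76.2295
Sample variance = 76.2295 / 60 = 1.2705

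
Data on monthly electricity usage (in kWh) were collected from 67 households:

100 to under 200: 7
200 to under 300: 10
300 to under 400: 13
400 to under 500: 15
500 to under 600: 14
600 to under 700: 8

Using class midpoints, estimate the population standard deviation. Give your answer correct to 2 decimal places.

151.31

Midpoints: 150, 250, 350, 450, 550, 650
n = 67, Σfm = 27750, mean = 414.1791
Σfm² = 13027500
Σf(m − x̄)² = Σfm² − (Σfm)²/n = 13027500 − 27750²/67 = 1534029.8507
Population variance = 1534029.8507 / 67 = 22895.9679
Standard deviation = √22895.9679 = 151.3141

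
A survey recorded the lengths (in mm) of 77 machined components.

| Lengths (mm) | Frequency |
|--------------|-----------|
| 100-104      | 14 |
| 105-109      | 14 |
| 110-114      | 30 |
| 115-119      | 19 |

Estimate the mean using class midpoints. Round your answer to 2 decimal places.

110.51

Midpoints: 102, 107, 112, 117
Σfm = 14×102 + 14×107 + 30×112 + 19×117 = 8509
n = Σf = 77
Mean = 8509 / 77 = 110.5065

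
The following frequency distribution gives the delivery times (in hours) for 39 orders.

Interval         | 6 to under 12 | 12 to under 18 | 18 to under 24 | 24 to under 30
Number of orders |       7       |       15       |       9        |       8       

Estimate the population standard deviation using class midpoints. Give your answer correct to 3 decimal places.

6.053

Midpoints: 9, 15, 21, 27
n = 39, Σfm = 693, mean = 17.7692
Σfm² = 13743
Σf(m − x̄)² = Σfm² − (Σfm)²/n = 13743 − 693²/39 = 1428.9231
Population variance = 1428.9231 / 39 = 36.6391
Standard deviation = √36.6391 = 6.0530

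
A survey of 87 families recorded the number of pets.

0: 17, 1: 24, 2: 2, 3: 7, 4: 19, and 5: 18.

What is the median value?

Cumulative frequencies: 17, 41, 43, 50, 69, 87
n = 87, so the median is the value in position (n+1)/2 = 44.
Position 44 falls at value 3.

3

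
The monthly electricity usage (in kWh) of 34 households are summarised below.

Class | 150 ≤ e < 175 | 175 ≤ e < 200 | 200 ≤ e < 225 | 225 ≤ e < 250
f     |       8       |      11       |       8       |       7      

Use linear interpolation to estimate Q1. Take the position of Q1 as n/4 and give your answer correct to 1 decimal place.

Cumulative frequencies: 8, 19, 27, 34
n = 34; position = n/4 = 8.5.
This falls in the class 175 ≤ e < 200: L = 175, F = 8, f = 11, h = 25.
Lower quartile ≈ 175 + ((8.5 − 8) / 11) × 25 = 176.1364

176.1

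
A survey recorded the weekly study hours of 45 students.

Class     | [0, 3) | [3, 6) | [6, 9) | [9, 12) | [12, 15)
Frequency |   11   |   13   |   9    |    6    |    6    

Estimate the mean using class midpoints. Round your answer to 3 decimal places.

6.367

Midpoints: 1.5, 4.5, 7.5, 10.5, 13.5
Σfm = 11×1.5 + 13×4.5 + 9×7.5 + 6×10.5 + 6×13.5 = 286.5
n = Σf = 45
Mean = 286.5 / 45 = 6.3667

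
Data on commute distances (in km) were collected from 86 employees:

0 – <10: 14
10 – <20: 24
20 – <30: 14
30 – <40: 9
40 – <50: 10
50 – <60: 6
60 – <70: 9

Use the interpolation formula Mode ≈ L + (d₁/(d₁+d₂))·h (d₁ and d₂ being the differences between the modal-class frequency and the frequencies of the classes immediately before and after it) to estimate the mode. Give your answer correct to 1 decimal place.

15.0

Modal class: 10 – <20 (highest frequency 24).
d₁ = 24 − 14 = 10, d₂ = 24 − 14 = 10
Mode ≈ 10 + (10/(10+10)) × 10 = 10 + 5.0000 = 15.0000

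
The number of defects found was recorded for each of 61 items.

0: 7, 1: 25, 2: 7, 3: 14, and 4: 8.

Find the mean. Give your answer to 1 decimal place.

1.9

Values: 0, 1, 2, 3, 4
Σfx = 7×0 + 25×1 + 7×2 + 14×3 + 8×4 = 113
n = Σf = 61
Mean = 113 / 61 = 1.8525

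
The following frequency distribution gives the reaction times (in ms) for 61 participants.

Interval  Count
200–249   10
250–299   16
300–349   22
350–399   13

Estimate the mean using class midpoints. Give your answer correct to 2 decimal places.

305.65

Midpoints: 224.5, 274.5, 324.5, 374.5
Σfm = 10×224.5 + 16×274.5 + 22×324.5 + 13×374.5 = 18644.5
n = Σf = 61
Mean = 18644.5 / 61 = 305.6475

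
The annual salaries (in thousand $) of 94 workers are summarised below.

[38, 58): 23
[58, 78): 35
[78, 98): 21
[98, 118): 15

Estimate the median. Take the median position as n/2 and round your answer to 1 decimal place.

71.7

Cumulative frequencies: 23, 58, 79, 94
n = 94; position = n/2 = 47.
This falls in the class [58, 78): L = 58, F = 23, f = 35, h = 20.
Median ≈ 58 + ((47 − 23) / 35) × 20 = 71.7143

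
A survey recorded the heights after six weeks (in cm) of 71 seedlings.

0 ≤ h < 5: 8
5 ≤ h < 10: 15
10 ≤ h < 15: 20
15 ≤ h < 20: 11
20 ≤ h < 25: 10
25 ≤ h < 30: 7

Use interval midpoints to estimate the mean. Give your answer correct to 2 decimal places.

Midpoints: 2.5, 7.5, 12.5, 17.5, 22.5, 27.5
Σfm = 8×2.5 + 15×7.5 + 20×12.5 + 11×17.5 + 10×22.5 + 7×27.5 = 992.5
n = Σf = 71
Mean = 992.5 / 71 = 13.9789

13.98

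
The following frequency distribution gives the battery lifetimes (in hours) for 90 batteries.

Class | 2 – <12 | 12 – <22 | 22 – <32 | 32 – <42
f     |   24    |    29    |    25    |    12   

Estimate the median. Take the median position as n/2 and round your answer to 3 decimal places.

Cumulative frequencies: 24, 53, 78, 90
n = 90; position = n/2 = 45.
This falls in the class 12 – <22: L = 12, F = 24, f = 29, h = 10.
Median ≈ 12 + ((45 − 24) / 29) × 10 = 19.2414

19.241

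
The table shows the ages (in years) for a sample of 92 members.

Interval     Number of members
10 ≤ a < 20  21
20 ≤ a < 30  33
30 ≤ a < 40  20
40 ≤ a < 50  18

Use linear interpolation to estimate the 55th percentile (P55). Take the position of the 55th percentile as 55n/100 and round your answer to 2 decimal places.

28.97

Cumulative frequencies: 21, 54, 74, 92
n = 92; position = 55n/100 = 50.6.
This falls in the class 20 ≤ a < 30: L = 20, F = 21, f = 33, h = 10.
55th percentile ≈ 20 + ((50.6 − 21) / 33) × 10 = 28.9697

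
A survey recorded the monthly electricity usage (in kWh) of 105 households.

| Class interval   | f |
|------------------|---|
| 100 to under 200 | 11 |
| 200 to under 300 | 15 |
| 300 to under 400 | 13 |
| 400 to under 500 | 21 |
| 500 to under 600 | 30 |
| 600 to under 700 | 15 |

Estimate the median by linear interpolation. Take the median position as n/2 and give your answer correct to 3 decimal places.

Cumulative frequencies: 11, 26, 39, 60, 90, 105
n = 105; position = n/2 = 52.5.
This falls in the class 400 to under 500: L = 400, F = 39, f = 21, h = 100.
Median ≈ 400 + ((52.5 − 39) / 21) × 100 = 464.2857

464.286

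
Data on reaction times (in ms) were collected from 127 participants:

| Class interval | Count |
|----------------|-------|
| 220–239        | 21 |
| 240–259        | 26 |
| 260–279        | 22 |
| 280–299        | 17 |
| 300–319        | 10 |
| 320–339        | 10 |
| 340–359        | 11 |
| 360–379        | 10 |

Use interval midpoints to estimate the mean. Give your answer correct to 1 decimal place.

284.1

Midpoints: 229.5, 249.5, 269.5, 289.5, 309.5, 329.5, 349.5, 369.5
Σfm = 21×229.5 + 26×249.5 + 22×269.5 + 17×289.5 + 10×309.5 + 10×329.5 + 11×349.5 + 10×369.5 = 36086.5
n = Σf = 127
Mean = 36086.5 / 127 = 284.1457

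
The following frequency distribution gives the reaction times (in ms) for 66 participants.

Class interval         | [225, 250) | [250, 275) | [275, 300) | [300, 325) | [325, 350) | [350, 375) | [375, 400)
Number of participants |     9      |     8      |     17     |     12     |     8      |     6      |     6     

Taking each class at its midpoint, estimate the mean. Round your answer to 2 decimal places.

304.17

Midpoints: 237.5, 262.5, 287.5, 312.5, 337.5, 362.5, 387.5
Σfm = 9×237.5 + 8×262.5 + 17×287.5 + 12×312.5 + 8×337.5 + 6×362.5 + 6×387.5 = 20075
n = Σf = 66
Mean = 20075 / 66 = 304.1667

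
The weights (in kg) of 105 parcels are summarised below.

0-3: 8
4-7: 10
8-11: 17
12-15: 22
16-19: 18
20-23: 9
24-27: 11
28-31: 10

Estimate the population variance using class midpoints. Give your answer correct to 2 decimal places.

Midpoints: 1.5, 5.5, 9.5, 13.5, 17.5, 21.5, 25.5, 29.5
n = 105, Σfm = 1609.5, mean = 15.3286
Σfm² = 31392.25
Σf(m − x̄)² = Σfm² − (Σfm)²/n = 31392.25 − 1609.5²/105 = 6720.9143
Population variance = 6720.9143 / 105 = 64.0087

64.01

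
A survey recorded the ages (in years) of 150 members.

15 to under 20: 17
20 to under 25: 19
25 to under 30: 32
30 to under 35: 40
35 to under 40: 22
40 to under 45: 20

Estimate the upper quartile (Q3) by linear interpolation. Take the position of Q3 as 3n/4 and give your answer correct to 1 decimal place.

36.0

Cumulative frequencies: 17, 36, 68, 108, 130, 150
n = 150; position = 3n/4 = 112.5.
This falls in the class 35 to under 40: L = 35, F = 108, f = 22, h = 5.
Upper quartile ≈ 35 + ((112.5 − 108) / 22) × 5 = 36.0227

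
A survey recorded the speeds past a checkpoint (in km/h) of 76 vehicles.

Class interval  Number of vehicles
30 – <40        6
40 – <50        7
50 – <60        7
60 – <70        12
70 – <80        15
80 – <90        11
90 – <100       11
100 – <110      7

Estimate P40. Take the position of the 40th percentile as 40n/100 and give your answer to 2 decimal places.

Cumulative frequencies: 6, 13, 20, 32, 47, 58, 69, 76
n = 76; position = 40n/100 = 30.4.
This falls in the class 60 – <70: L = 60, F = 20, f = 12, h = 10.
40th percentile ≈ 60 + ((30.4 − 20) / 12) × 10 = 68.6667

68.67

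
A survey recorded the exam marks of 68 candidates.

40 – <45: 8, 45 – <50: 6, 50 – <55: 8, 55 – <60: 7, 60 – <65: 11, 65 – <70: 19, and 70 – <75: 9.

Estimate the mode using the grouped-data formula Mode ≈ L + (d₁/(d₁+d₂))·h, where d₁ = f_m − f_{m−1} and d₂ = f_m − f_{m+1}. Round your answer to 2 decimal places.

67.22

Modal class: 65 – <70 (highest frequency 19).
d₁ = 19 − 11 = 8, d₂ = 19 − 9 = 10
Mode ≈ 65 + (8/(8+10)) × 5 = 65 + 2.2222 = 67.2222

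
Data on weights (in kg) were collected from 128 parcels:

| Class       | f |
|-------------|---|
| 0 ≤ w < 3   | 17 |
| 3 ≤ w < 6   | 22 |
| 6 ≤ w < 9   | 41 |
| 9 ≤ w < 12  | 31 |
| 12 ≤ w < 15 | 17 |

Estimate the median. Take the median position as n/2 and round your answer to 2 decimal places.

7.83

Cumulative frequencies: 17, 39, 80, 111, 128
n = 128; position = n/2 = 64.
This falls in the class 6 ≤ w < 9: L = 6, F = 39, f = 41, h = 3.
Median ≈ 6 + ((64 − 39) / 41) × 3 = 7.8293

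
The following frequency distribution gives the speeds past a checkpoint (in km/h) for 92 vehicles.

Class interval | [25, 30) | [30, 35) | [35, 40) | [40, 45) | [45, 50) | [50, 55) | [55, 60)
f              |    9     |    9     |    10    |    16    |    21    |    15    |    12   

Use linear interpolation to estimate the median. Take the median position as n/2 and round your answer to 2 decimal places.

Cumulative frequencies: 9, 18, 28, 44, 65, 80, 92
n = 92; position = n/2 = 46.
This falls in the class [45, 50): L = 45, F = 44, f = 21, h = 5.
Median ≈ 45 + ((46 − 44) / 21) × 5 = 45.4762

45.48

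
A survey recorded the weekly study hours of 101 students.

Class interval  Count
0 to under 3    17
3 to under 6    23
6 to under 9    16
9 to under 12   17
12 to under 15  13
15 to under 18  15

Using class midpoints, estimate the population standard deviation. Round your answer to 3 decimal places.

Midpoints: 1.5, 4.5, 7.5, 10.5, 13.5, 16.5
n = 101, Σfm = 850.5, mean = 8.4208
Σfm² = 9731.25
Σf(m − x̄)² = Σfm² − (Σfm)²/n = 9731.25 − 850.5²/101 = 2569.3663
Population variance = 2569.3663 / 101 = 25.4393
Standard deviation = √25.4393 = 5.0437

5.044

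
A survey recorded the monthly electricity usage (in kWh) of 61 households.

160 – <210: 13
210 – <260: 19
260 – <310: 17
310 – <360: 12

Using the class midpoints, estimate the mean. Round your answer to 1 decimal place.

258.0

Midpoints: 185, 235, 285, 335
Σfm = 13×185 + 19×235 + 17×285 + 12×335 = 15735
n = Σf = 61
Mean = 15735 / 61 = 257.9508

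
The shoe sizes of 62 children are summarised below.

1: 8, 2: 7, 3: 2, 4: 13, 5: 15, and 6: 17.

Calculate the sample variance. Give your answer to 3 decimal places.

Values: 1, 2, 3, 4, 5, 6
n = 62, Σfx = 257, mean = 4.1452
Σfx² = 1249
Σf(x − x̄)² = Σfx² − (Σfx)²/n = 1249 − 257²/62 = 183.6935
Sample variance = 183.6935 / 61 = 3.0114

3.011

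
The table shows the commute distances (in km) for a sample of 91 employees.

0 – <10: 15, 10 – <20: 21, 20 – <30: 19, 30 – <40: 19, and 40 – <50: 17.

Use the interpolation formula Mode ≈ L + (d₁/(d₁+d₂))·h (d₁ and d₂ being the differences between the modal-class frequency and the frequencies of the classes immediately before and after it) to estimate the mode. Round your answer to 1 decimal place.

17.5

Modal class: 10 – <20 (highest frequency 21).
d₁ = 21 − 15 = 6, d₂ = 21 − 19 = 2
Mode ≈ 10 + (6/(6+2)) × 10 = 10 + 7.5000 = 17.5000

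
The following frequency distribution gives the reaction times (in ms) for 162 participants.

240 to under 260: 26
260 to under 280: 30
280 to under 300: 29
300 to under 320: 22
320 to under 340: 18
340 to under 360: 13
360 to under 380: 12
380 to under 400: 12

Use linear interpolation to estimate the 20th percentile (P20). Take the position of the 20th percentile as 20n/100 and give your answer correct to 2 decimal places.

264.27

Cumulative frequencies: 26, 56, 85, 107, 125, 138, 150, 162
n = 162; position = 20n/100 = 32.4.
This falls in the class 260 to under 280: L = 260, F = 26, f = 30, h = 20.
20th percentile ≈ 260 + ((32.4 − 26) / 30) × 20 = 264.2667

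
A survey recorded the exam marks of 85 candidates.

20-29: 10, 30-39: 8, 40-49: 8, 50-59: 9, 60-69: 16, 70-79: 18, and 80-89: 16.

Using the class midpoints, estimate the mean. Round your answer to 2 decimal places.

59.91

Midpoints: 24.5, 34.5, 44.5, 54.5, 64.5, 74.5, 84.5
Σfm = 10×24.5 + 8×34.5 + 8×44.5 + 9×54.5 + 16×64.5 + 18×74.5 + 16×84.5 = 5092.5
n = Σf = 85
Mean = 5092.5 / 85 = 59.9118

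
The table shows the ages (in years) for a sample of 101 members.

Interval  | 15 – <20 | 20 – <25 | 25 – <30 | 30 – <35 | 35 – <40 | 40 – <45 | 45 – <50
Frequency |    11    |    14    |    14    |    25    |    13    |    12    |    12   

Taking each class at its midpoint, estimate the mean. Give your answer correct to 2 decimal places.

32.40

Midpoints: 17.5, 22.5, 27.5, 32.5, 37.5, 42.5, 47.5
Σfm = 11×17.5 + 14×22.5 + 14×27.5 + 25×32.5 + 13×37.5 + 12×42.5 + 12×47.5 = 3272.5
n = Σf = 101
Mean = 3272.5 / 101 = 32.4010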